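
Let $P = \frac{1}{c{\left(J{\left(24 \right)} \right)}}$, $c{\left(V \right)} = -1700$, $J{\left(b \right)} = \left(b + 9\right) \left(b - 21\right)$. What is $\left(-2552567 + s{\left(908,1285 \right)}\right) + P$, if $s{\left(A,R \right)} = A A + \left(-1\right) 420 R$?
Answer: $- \frac{3855265101}{1700} \approx -2.2678 \cdot 10^{6}$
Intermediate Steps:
$J{\left(b \right)} = \left(-21 + b\right) \left(9 + b\right)$ ($J{\left(b \right)} = \left(9 + b\right) \left(-21 + b\right) = \left(-21 + b\right) \left(9 + b\right)$)
$s{\left(A,R \right)} = A^{2} - 420 R$
$P = - \frac{1}{1700}$ ($P = \frac{1}{-1700} = - \frac{1}{1700} \approx -0.00058824$)
$\left(-2552567 + s{\left(908,1285 \right)}\right) + P = \left(-2552567 + \left(908^{2} - 539700\right)\right) - \frac{1}{1700} = \left(-2552567 + \left(824464 - 539700\right)\right) - \frac{1}{1700} = \left(-2552567 + 284764\right) - \frac{1}{1700} = -2267803 - \frac{1}{1700} = - \frac{3855265101}{1700}$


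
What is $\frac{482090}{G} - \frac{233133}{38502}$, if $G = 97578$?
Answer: $- \frac{77541161}{69573114} \approx -1.1145$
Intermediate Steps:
$\frac{482090}{G} - \frac{233133}{38502} = \frac{482090}{97578} - \frac{233133}{38502} = 482090 \cdot \frac{1}{97578} - \frac{77711}{12834} = \frac{241045}{48789} - \frac{77711}{12834} = - \frac{77541161}{69573114}$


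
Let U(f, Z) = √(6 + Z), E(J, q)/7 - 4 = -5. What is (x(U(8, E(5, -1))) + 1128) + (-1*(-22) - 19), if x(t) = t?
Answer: 1131 + I ≈ 1131.0 + 1.0*I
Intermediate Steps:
E(J, q) = -7 (E(J, q) = 28 + 7*(-5) = 28 - 35 = -7)
(x(U(8, E(5, -1))) + 1128) + (-1*(-22) - 19) = (√(6 - 7) + 1128) + (-1*(-22) - 19) = (√(-1) + 1128) + (22 - 19) = (I + 1128) + 3 = (1128 + I) + 3 = 1131 + I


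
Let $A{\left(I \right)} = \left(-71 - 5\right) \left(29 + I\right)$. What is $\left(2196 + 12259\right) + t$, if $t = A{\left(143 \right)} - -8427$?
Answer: $9810$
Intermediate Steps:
$A{\left(I \right)} = -2204 - 76 I$ ($A{\left(I \right)} = - 76 \left(29 + I\right) = -2204 - 76 I$)
$t = -4645$ ($t = \left(-2204 - 10868\right) - -8427 = \left(-2204 - 10868\right) + 8427 = -13072 + 8427 = -4645$)
$\left(2196 + 12259\right) + t = \left(2196 + 12259\right) - 4645 = 14455 - 4645 = 9810$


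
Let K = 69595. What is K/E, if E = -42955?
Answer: -13919/8591 ≈ -1.6202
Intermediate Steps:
K/E = 69595/(-42955) = 69595*(-1/42955) = -13919/8591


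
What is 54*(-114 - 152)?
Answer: -14364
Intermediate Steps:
54*(-114 - 152) = 54*(-266) = -14364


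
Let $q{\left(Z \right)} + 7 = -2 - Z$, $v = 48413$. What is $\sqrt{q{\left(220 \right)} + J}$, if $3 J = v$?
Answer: $\frac{7 \sqrt{2922}}{3} \approx 126.13$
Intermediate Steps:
$q{\left(Z \right)} = -9 - Z$ ($q{\left(Z \right)} = -7 - \left(2 + Z\right) = -9 - Z$)
$J = \frac{48413}{3}$ ($J = \frac{1}{3} \cdot 48413 = \frac{48413}{3} \approx 16138.0$)
$\sqrt{q{\left(220 \right)} + J} = \sqrt{\left(-9 - 220\right) + \frac{48413}{3}} = \sqrt{-229 + \frac{48413}{3}} = \sqrt{\frac{47726}{3}} = \frac{7 \sqrt{2922}}{3}$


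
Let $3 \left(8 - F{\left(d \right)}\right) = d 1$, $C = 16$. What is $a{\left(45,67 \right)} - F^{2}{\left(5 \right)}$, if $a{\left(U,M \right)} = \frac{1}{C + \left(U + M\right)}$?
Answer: $- \frac{46199}{1152} \approx -40.103$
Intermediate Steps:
$F{\left(d \right)} = 8 - \frac{d}{3}$ ($F{\left(d \right)} = 8 - \frac{d 1}{3} = 8 - \frac{d}{3}$)
$a{\left(U,M \right)} = \frac{1}{16 + M + U}$ ($a{\left(U,M \right)} = \frac{1}{16 + \left(U + M\right)} = \frac{1}{16 + \left(M + U\right)} = \frac{1}{16 + M + U}$)
$a{\left(45,67 \right)} - F^{2}{\left(5 \right)} = \frac{1}{16 + 67 + 45} - \left(8 - \frac{5}{3}\right)^{2} = \frac{1}{128} - \left(8 - \frac{5}{3}\right)^{2} = \frac{1}{128} - \left(\frac{19}{3}\right)^{2} = \frac{1}{128} - \frac{361}{9} = - \frac{46199}{1152}$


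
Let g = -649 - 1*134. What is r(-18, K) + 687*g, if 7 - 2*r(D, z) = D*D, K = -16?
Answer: -1076159/2 ≈ -5.3808e+5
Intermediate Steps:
g = -783 (g = -649 - 134 = -783)
r(D, z) = 7/2 - D**2/2 (r(D, z) = 7/2 - D*D/2 = 7/2 - D**2/2)
r(-18, K) + 687*g = (7/2 - 1/2*(-18)**2) + 687*(-783) = (7/2 - 1/2*324) - 537921 = (7/2 - 162) - 537921 = -317/2 - 537921 = -1076159/2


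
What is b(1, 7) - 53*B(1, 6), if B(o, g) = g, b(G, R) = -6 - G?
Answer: -325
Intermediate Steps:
b(1, 7) - 53*B(1, 6) = (-6 - 1*1) - 53*6 = (-6 - 1) - 318 = -7 - 318 = -325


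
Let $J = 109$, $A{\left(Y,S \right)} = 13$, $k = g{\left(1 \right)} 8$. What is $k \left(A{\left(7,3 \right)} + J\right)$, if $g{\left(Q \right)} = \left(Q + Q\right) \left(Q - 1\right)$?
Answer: $0$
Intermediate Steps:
$g{\left(Q \right)} = 2 Q \left(-1 + Q\right)$
$k = 0$ ($k = 2 \cdot 1 \left(-1 + 1\right) 8 = 2 \cdot 1 \cdot 0 \cdot 8 = 0 \cdot 8 = 0$)
$k \left(A{\left(7,3 \right)} + J\right) = 0 \left(13 + 109\right) = 0 \cdot 122 = 0$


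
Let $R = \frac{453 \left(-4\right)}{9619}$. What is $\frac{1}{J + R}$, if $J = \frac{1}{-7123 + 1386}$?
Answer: $- \frac{55184203}{10405063} \approx -5.3036$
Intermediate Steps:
$R = - \frac{1812}{9619}$ ($R = \left(-1812\right) \frac{1}{9619} = - \frac{1812}{9619} \approx -0.18838$)
$J = - \frac{1}{5737}$ ($J = \frac{1}{-5737} = - \frac{1}{5737} \approx -0.00017431$)
$\frac{1}{J + R} = \frac{1}{- \frac{1}{5737} - \frac{1812}{9619}} = \frac{1}{- \frac{10405063}{55184203}} = - \frac{55184203}{10405063}$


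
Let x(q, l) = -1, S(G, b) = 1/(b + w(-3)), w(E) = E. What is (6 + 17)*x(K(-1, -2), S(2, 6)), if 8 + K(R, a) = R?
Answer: -23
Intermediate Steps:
K(R, a) = -8 + R
S(G, b) = 1/(-3 + b) (S(G, b) = 1/(b - 3) = 1/(-3 + b))
(6 + 17)*x(K(-1, -2), S(2, 6)) = (6 + 17)*(-1) = 23*(-1) = -23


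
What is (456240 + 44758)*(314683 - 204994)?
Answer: 54953969622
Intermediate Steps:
(456240 + 44758)*(314683 - 204994) = 500998*109689 = 54953969622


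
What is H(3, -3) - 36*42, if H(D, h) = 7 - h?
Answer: -1502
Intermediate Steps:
H(3, -3) - 36*42 = (7 - 1*(-3)) - 36*42 = (7 + 3) - 1512 = 10 - 1512 = -1502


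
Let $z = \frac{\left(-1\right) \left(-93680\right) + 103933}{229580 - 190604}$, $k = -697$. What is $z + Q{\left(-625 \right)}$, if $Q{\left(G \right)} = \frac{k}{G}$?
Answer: $\frac{50224799}{8120000} \approx 6.1853$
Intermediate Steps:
$Q{\left(G \right)} = - \frac{697}{G}$
$z = \frac{65871}{12992}$ ($z = \frac{93680 + 103933}{38976} = 197613 \cdot \frac{1}{38976} = \frac{65871}{12992} \approx 5.0701$)
$z + Q{\left(-625 \right)} = \frac{65871}{12992} - \frac{697}{-625} = \frac{65871}{12992} - - \frac{697}{625} = \frac{65871}{12992} + \frac{697}{625} = \frac{50224799}{8120000}$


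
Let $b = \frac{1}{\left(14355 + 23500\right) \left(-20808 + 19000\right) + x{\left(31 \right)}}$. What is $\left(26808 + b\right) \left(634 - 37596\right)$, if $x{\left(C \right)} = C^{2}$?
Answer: $- \frac{67816513119346222}{68440879} \approx -9.9088 \cdot 10^{8}$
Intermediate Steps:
$b = - \frac{1}{68440879}$ ($b = \frac{1}{\left(14355 + 23500\right) \left(-20808 + 19000\right) + 31^{2}} = \frac{1}{37855 \left(-1808\right) + 961} = \frac{1}{-68441840 + 961} = \frac{1}{-68440879} = - \frac{1}{68440879} \approx -1.4611 \cdot 10^{-8}$)
$\left(26808 + b\right) \left(634 - 37596\right) = \left(26808 - \frac{1}{68440879}\right) \left(634 - 37596\right) = \frac{1834763084231}{68440879} \left(-36962\right) = - \frac{67816513119346222}{68440879}$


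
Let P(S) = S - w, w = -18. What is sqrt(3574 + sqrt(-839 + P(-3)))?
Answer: sqrt(3574 + 2*I*sqrt(206)) ≈ 59.783 + 0.2401*I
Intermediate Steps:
P(S) = 18 + S (P(S) = S - 1*(-18) = S + 18 = 18 + S)
sqrt(3574 + sqrt(-839 + P(-3))) = sqrt(3574 + sqrt(-839 + (18 - 3))) = sqrt(3574 + sqrt(-839 + 15)) = sqrt(3574 + sqrt(-824)) = sqrt(3574 + 2*I*sqrt(206))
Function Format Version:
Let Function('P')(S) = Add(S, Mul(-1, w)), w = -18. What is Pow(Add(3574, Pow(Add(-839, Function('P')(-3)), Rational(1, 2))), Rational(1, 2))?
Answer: Pow(Add(3574, Mul(2, I, Pow(206, Rational(1, 2)))), Rational(1, 2)) ≈ Add(59.783, Mul(0.2401, I))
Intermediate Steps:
Function('P')(S) = Add(18, S) (Function('P')(S) = Add(S, Mul(-1, -18)) = Add(S, 18) = Add(18, S))
Pow(Add(3574, Pow(Add(-839, Function('P')(-3)), Rational(1, 2))), Rational(1, 2)) = Pow(Add(3574, Pow(Add(-839, Add(18, -3)), Rational(1, 2))), Rational(1, 2)) = Pow(Add(3574, Pow(Add(-839, 15), Rational(1, 2))), Rational(1, 2)) = Pow(Add(3574, Pow(-824, Rational(1, 2))), Rational(1, 2)) = Pow(Add(3574, Mul(2, I, Pow(206, Rational(1, 2)))), Rational(1, 2))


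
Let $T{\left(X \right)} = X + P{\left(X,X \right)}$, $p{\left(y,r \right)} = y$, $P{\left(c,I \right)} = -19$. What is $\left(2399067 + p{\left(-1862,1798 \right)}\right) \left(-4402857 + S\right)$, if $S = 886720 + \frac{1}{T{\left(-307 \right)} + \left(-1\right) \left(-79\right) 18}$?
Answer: $- \frac{9238075709607955}{1096} \approx -8.4289 \cdot 10^{12}$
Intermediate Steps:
$T{\left(X \right)} = -19 + X$ ($T{\left(X \right)} = X - 19 = -19 + X$)
$S = \frac{971845121}{1096}$ ($S = 886720 + \frac{1}{\left(-19 - 307\right) + \left(-1\right) \left(-79\right) 18} = 886720 + \frac{1}{-326 + 79 \cdot 18} = 886720 + \frac{1}{-326 + 1422} = 886720 + \frac{1}{1096} = \frac{971845121}{1096} \approx 8.8672 \cdot 10^{5}$)
$\left(2399067 + p{\left(-1862,1798 \right)}\right) \left(-4402857 + S\right) = \left(2399067 - 1862\right) \left(-4402857 + \frac{971845121}{1096}\right) = 2397205 \left(- \frac{3853686151}{1096}\right) = - \frac{9238075709607955}{1096}$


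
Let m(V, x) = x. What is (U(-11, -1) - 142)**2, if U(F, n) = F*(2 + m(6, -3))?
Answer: 17161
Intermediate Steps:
U(F, n) = -F (U(F, n) = F*(2 - 3) = F*(-1) = -F)
(U(-11, -1) - 142)**2 = (-1*(-11) - 142)**2 = (11 - 142)**2 = (-131)**2 = 17161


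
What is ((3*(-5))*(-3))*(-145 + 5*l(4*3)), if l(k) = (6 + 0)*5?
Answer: 225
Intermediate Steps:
l(k) = 30 (l(k) = 6*5 = 30)
((3*(-5))*(-3))*(-145 + 5*l(4*3)) = ((3*(-5))*(-3))*(-145 + 5*30) = (-15*(-3))*(-145 + 150) = 45*5 = 225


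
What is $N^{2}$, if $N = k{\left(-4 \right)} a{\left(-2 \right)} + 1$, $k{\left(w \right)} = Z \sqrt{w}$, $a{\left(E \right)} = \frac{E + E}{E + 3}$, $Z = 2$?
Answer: $\left(1 - 16 i\right)^{2} \approx -255.0 - 32.0 i$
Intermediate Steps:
$a{\left(E \right)} = \frac{2 E}{3 + E}$
$k{\left(w \right)} = 2 \sqrt{w}$
$N = 1 - 16 i$ ($N = 2 \sqrt{-4} \cdot 2 \left(-2\right) \frac{1}{3 - 2} + 1 = 2 \cdot 2 i 2 \left(-2\right) 1^{-1} + 1 = 4 i 2 \left(-2\right) 1 + 1 = 4 i \left(-4\right) + 1 = - 16 i + 1 = 1 - 16 i \approx 1.0 - 16.0 i$)
$N^{2} = \left(1 - 16 i\right)^{2}$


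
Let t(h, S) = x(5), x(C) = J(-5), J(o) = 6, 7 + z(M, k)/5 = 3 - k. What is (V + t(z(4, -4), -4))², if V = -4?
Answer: 4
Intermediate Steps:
z(M, k) = -20 - 5*k (z(M, k) = -35 + 5*(3 - k) = -35 + (15 - 5*k) = -20 - 5*k)
x(C) = 6
t(h, S) = 6
(V + t(z(4, -4), -4))² = (-4 + 6)² = 2² = 4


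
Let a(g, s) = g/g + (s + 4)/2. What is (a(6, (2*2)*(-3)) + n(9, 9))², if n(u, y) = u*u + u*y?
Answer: 25281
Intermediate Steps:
n(u, y) = u² + u*y
a(g, s) = 3 + s/2 (a(g, s) = 1 + (4 + s)*(½) = 1 + (2 + s/2) = 3 + s/2)
(a(6, (2*2)*(-3)) + n(9, 9))² = ((3 + ((2*2)*(-3))/2) + 9*(9 + 9))² = ((3 + (4*(-3))/2) + 9*18)² = ((3 + (½)*(-12)) + 162)² = ((3 - 6) + 162)² = (-3 + 162)² = 159² = 25281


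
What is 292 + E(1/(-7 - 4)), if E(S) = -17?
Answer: 275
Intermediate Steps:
292 + E(1/(-7 - 4)) = 292 - 17 = 275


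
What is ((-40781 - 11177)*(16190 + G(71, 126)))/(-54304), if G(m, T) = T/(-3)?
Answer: 104877223/6788 ≈ 15450.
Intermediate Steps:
G(m, T) = -T/3 (G(m, T) = T*(-1/3) = -T/3)
((-40781 - 11177)*(16190 + G(71, 126)))/(-54304) = ((-40781 - 11177)*(16190 - 1/3*126))/(-54304) = -51958*(16190 - 42)*(-1/54304) = -51958*16148*(-1/54304) = -839017784*(-1/54304) = 104877223/6788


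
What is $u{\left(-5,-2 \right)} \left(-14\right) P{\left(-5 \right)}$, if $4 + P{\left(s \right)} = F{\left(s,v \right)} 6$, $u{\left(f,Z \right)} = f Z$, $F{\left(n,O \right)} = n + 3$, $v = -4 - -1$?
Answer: $2240$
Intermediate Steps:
$v = -3$ ($v = -4 + 1 = -3$)
$F{\left(n,O \right)} = 3 + n$
$u{\left(f,Z \right)} = Z f$
$P{\left(s \right)} = 14 + 6 s$ ($P{\left(s \right)} = -4 + \left(3 + s\right) 6 = -4 + \left(18 + 6 s\right) = 14 + 6 s$)
$u{\left(-5,-2 \right)} \left(-14\right) P{\left(-5 \right)} = \left(-2\right) \left(-5\right) \left(-14\right) \left(14 + 6 \left(-5\right)\right) = 10 \left(-14\right) \left(14 - 30\right) = \left(-140\right) \left(-16\right) = 2240$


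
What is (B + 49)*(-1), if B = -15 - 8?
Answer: -26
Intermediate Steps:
B = -23
(B + 49)*(-1) = (-23 + 49)*(-1) = 26*(-1) = -26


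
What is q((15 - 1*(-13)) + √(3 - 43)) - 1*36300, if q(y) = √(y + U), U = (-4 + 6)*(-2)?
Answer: -36300 + √(24 + 2*I*√10) ≈ -36295.0 + 0.64006*I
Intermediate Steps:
U = -4 (U = 2*(-2) = -4)
q(y) = √(-4 + y) (q(y) = √(y - 4) = √(-4 + y))
q((15 - 1*(-13)) + √(3 - 43)) - 1*36300 = √(-4 + ((15 - 1*(-13)) + √(3 - 43))) - 1*36300 = √(-4 + ((15 + 13) + √(-40))) - 36300 = √(-4 + (28 + 2*I*√10)) - 36300 = √(24 + 2*I*√10) - 36300 = -36300 + √(24 + 2*I*√10)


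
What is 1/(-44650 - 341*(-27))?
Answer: -1/35443 ≈ -2.8214e-5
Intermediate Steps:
1/(-44650 - 341*(-27)) = 1/(-44650 + 9207) = 1/(-35443) = -1/35443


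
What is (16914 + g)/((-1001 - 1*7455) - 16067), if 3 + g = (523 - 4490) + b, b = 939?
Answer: -13883/24523 ≈ -0.56612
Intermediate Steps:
g = -3031 (g = -3 + ((523 - 4490) + 939) = -3 + (-3967 + 939) = -3 - 3028 = -3031)
(16914 + g)/((-1001 - 1*7455) - 16067) = (16914 - 3031)/((-1001 - 1*7455) - 16067) = 13883/((-1001 - 7455) - 16067) = 13883/(-8456 - 16067) = 13883/(-24523) = 13883*(-1/24523) = -13883/24523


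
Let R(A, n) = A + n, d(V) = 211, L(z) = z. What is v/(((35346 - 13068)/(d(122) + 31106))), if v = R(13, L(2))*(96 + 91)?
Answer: 29281395/7426 ≈ 3943.1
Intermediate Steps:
v = 2805 (v = (13 + 2)*(96 + 91) = 15*187 = 2805)
v/(((35346 - 13068)/(d(122) + 31106))) = 2805/(((35346 - 13068)/(211 + 31106))) = 2805/((22278/31317)) = 2805/((22278*(1/31317))) = 2805/(7426/10439) = 2805*(10439/7426) = 29281395/7426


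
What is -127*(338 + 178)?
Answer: -65532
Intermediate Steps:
-127*(338 + 178) = -127*516 = -65532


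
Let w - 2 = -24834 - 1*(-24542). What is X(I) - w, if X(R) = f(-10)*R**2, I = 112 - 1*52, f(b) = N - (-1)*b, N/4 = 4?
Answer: 21890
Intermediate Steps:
N = 16 (N = 4*4 = 16)
f(b) = 16 + b (f(b) = 16 - (-1)*b = 16 + b)
I = 60 (I = 112 - 52 = 60)
w = -290 (w = 2 + (-24834 - 1*(-24542)) = 2 + (-24834 + 24542) = 2 - 292 = -290)
X(R) = 6*R**2 (X(R) = (16 - 10)*R**2 = 6*R**2)
X(I) - w = 6*60**2 - 1*(-290) = 6*3600 + 290 = 21600 + 290 = 21890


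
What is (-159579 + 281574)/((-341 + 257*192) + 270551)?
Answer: 13555/35506 ≈ 0.38177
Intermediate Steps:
(-159579 + 281574)/((-341 + 257*192) + 270551) = 121995/((-341 + 49344) + 270551) = 121995/(49003 + 270551) = 121995/319554 = 121995*(1/319554) = 13555/35506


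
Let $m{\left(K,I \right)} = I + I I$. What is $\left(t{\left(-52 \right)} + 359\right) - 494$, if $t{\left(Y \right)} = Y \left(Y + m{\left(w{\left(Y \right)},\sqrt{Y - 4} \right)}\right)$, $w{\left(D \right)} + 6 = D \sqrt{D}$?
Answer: $5481 - 104 i \sqrt{14} \approx 5481.0 - 389.13 i$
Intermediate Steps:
$w{\left(D \right)} = -6 + D^{\frac{3}{2}}$ ($w{\left(D \right)} = -6 + D \sqrt{D} = -6 + D^{\frac{3}{2}}$)
$m{\left(K,I \right)} = I + I^{2}$
$t{\left(Y \right)} = Y \left(Y + \sqrt{-4 + Y} \left(1 + \sqrt{-4 + Y}\right)\right)$ ($t{\left(Y \right)} = Y \left(Y + \sqrt{Y - 4} \left(1 + \sqrt{Y - 4}\right)\right) = Y \left(Y + \sqrt{-4 + Y} \left(1 + \sqrt{-4 + Y}\right)\right)$)
$\left(t{\left(-52 \right)} + 359\right) - 494 = \left(- 52 \left(-4 + \sqrt{-4 - 52} + 2 \left(-52\right)\right) + 359\right) - 494 = \left(- 52 \left(-4 + \sqrt{-56} - 104\right) + 359\right) - 494 = \left(- 52 \left(-4 + 2 i \sqrt{14} - 104\right) + 359\right) - 494 = \left(- 52 \left(-108 + 2 i \sqrt{14}\right) + 359\right) - 494 = \left(\left(5616 - 104 i \sqrt{14}\right) + 359\right) - 494 = \left(5975 - 104 i \sqrt{14}\right) - 494 = 5481 - 104 i \sqrt{14}$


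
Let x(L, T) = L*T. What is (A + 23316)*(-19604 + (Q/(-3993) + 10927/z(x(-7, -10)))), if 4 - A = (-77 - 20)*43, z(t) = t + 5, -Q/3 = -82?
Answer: -53399387472983/99825 ≈ -5.3493e+8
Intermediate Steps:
Q = 246 (Q = -3*(-82) = 246)
z(t) = 5 + t
A = 4175 (A = 4 - (-77 - 20)*43 = 4 - (-97)*43 = 4 - 1*(-4171) = 4 + 4171 = 4175)
(A + 23316)*(-19604 + (Q/(-3993) + 10927/z(x(-7, -10)))) = (4175 + 23316)*(-19604 + (246/(-3993) + 10927/(5 - 7*(-10)))) = 27491*(-19604 + (246*(-1/3993) + 10927/(5 + 70))) = 27491*(-19604 + (-82/1331 + 10927/75)) = 27491*(-19604 + 14537687/99825) = 27491*(-1942431613/99825) = -53399387472983/99825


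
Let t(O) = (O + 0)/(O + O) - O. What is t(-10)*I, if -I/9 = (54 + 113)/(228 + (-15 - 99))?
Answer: -10521/76 ≈ -138.43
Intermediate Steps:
I = -501/38 (I = -9*(54 + 113)/(228 + (-15 - 99)) = -1503/(228 - 114) = -1503/114 = -9*167/114 = -501/38 ≈ -13.184)
t(O) = ½ - O (t(O) = O/((2*O)) - O = O*(1/(2*O)) - O = ½ - O)
t(-10)*I = (½ - 1*(-10))*(-501/38) = (½ + 10)*(-501/38) = (21/2)*(-501/38) = -10521/76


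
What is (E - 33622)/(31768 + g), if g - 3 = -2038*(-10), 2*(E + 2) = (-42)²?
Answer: -32742/52151 ≈ -0.62783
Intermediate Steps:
E = 880 (E = -2 + (½)*(-42)² = -2 + (½)*1764 = -2 + 882 = 880)
g = 20383 (g = 3 - 2038*(-10) = 3 + 20380 = 20383)
(E - 33622)/(31768 + g) = (880 - 33622)/(31768 + 20383) = -32742/52151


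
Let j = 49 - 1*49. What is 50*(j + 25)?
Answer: 1250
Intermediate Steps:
j = 0 (j = 49 - 49 = 0)
50*(j + 25) = 50*(0 + 25) = 50*25 = 1250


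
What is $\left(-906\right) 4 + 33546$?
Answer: $29922$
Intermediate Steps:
$\left(-906\right) 4 + 33546 = -3624 + 33546 = 29922$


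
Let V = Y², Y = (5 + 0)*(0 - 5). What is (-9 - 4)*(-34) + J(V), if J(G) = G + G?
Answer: 1692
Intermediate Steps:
Y = -25 (Y = 5*(-5) = -25)
V = 625 (V = (-25)² = 625)
J(G) = 2*G
(-9 - 4)*(-34) + J(V) = (-9 - 4)*(-34) + 2*625 = -13*(-34) + 1250 = 442 + 1250 = 1692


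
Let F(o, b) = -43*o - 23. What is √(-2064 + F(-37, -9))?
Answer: 4*I*√31 ≈ 22.271*I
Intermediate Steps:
F(o, b) = -23 - 43*o
√(-2064 + F(-37, -9)) = √(-2064 + (-23 - 43*(-37))) = √(-2064 + (-23 + 1591)) = √(-2064 + 1568) = √(-496) = 4*I*√31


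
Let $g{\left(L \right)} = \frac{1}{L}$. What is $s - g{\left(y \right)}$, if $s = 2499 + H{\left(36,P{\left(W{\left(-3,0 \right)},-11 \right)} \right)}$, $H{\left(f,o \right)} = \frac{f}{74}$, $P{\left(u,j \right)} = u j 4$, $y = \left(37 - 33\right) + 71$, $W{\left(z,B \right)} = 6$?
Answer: $\frac{6936038}{2775} \approx 2499.5$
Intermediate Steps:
$y = 75$ ($y = 4 + 71 = 75$)
$P{\left(u,j \right)} = 4 j u$ ($P{\left(u,j \right)} = j u 4 = 4 j u$)
$H{\left(f,o \right)} = \frac{f}{74}$ ($H{\left(f,o \right)} = f \frac{1}{74} = \frac{f}{74}$)
$s = \frac{92481}{37}$ ($s = 2499 + \frac{1}{74} \cdot 36 = 2499 + \frac{18}{37} = \frac{92481}{37} \approx 2499.5$)
$s - g{\left(y \right)} = \frac{92481}{37} - \frac{1}{75} = \frac{6936038}{2775}$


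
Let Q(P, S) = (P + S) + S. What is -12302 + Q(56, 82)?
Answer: -12082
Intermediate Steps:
Q(P, S) = P + 2*S
-12302 + Q(56, 82) = -12302 + (56 + 2*82) = -12302 + (56 + 164) = -12302 + 220 = -12082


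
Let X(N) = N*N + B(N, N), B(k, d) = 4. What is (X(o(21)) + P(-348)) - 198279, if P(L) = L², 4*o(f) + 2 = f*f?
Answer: -1042015/16 ≈ -65126.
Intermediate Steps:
o(f) = -½ + f²/4 (o(f) = -½ + (f*f)/4 = -½ + f²/4)
X(N) = 4 + N² (X(N) = N*N + 4 = N² + 4 = 4 + N²)
(X(o(21)) + P(-348)) - 198279 = ((4 + (-½ + (¼)*21²)²) + (-348)²) - 198279 = ((4 + (-½ + (¼)*441)²) + 121104) - 198279 = ((4 + (-½ + 441/4)²) + 121104) - 198279 = ((4 + (439/4)²) + 121104) - 198279 = ((4 + 192721/16) + 121104) - 198279 = (192785/16 + 121104) - 198279 = 2130449/16 - 198279 = -1042015/16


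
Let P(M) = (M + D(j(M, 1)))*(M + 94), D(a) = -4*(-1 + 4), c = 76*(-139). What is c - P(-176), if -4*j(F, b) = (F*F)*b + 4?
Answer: -25980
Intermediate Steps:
c = -10564
j(F, b) = -1 - b*F**2/4 (j(F, b) = -((F*F)*b + 4)/4 = -(F**2*b + 4)/4 = -(b*F**2 + 4)/4 = -(4 + b*F**2)/4 = -1 - b*F**2/4)
D(a) = -12 (D(a) = -4*3 = -12)
P(M) = (-12 + M)*(94 + M) (P(M) = (M - 12)*(M + 94) = (-12 + M)*(94 + M))
c - P(-176) = -10564 - (-1128 + (-176)**2 + 82*(-176)) = -10564 - (-1128 + 30976 - 14432) = -10564 - 1*15416 = -10564 - 15416 = -25980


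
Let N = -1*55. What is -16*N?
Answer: 880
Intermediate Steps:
N = -55
-16*N = -16*(-55) = 880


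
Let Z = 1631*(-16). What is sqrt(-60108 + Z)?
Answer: 2*I*sqrt(21551) ≈ 293.6*I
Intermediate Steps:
Z = -26096
sqrt(-60108 + Z) = sqrt(-60108 - 26096) = sqrt(-86204) = 2*I*sqrt(21551)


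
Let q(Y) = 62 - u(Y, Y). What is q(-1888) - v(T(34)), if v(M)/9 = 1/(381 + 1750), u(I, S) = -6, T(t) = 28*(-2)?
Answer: 144899/2131 ≈ 67.996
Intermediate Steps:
T(t) = -56
q(Y) = 68 (q(Y) = 62 - 1*(-6) = 62 + 6 = 68)
v(M) = 9/2131 (v(M) = 9/(381 + 1750) = 9/2131)
q(-1888) - v(T(34)) = 68 - 1*9/2131 = 68 - 9/2131 = 144899/2131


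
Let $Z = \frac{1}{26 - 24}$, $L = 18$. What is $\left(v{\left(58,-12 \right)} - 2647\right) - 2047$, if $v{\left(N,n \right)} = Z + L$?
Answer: $- \frac{9351}{2} \approx -4675.5$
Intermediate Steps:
$Z = \frac{1}{2} \approx 0.5$
$v{\left(N,n \right)} = \frac{37}{2}$ ($v{\left(N,n \right)} = \frac{1}{2} + 18 = \frac{37}{2}$)
$\left(v{\left(58,-12 \right)} - 2647\right) - 2047 = \left(\frac{37}{2} - 2647\right) - 2047 = - \frac{5257}{2} - 2047 = - \frac{9351}{2}$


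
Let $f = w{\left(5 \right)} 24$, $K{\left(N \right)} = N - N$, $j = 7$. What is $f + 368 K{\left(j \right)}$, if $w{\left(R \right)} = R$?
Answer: $120$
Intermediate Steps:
$K{\left(N \right)} = 0$
$f = 120$ ($f = 5 \cdot 24 = 120$)
$f + 368 K{\left(j \right)} = 120 + 368 \cdot 0 = 120 + 0 = 120$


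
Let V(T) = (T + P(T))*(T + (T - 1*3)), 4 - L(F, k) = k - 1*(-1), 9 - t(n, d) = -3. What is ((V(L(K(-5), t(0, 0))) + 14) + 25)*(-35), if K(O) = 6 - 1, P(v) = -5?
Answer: -11655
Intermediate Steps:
K(O) = 5
t(n, d) = 12 (t(n, d) = 9 - 1*(-3) = 9 + 3 = 12)
L(F, k) = 3 - k (L(F, k) = 4 - (k - 1*(-1)) = 4 - (k + 1) = 4 - (1 + k) = 4 + (-1 - k) = 3 - k)
V(T) = (-5 + T)*(-3 + 2*T) (V(T) = (T - 5)*(T + (T - 1*3)) = (-5 + T)*(T + (T - 3)) = (-5 + T)*(T + (-3 + T)) = (-5 + T)*(-3 + 2*T))
((V(L(K(-5), t(0, 0))) + 14) + 25)*(-35) = (((15 - 13*(3 - 1*12) + 2*(3 - 1*12)²) + 14) + 25)*(-35) = (((15 - 13*(3 - 12) + 2*(3 - 12)²) + 14) + 25)*(-35) = (((15 - 13*(-9) + 2*(-9)²) + 14) + 25)*(-35) = (((15 + 117 + 2*81) + 14) + 25)*(-35) = (((15 + 117 + 162) + 14) + 25)*(-35) = ((294 + 14) + 25)*(-35) = (308 + 25)*(-35) = 333*(-35) = -11655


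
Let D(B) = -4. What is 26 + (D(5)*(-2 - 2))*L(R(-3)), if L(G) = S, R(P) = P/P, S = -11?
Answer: -150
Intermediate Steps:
R(P) = 1
L(G) = -11
26 + (D(5)*(-2 - 2))*L(R(-3)) = 26 - 4*(-2 - 2)*(-11) = 26 - 4*(-4)*(-11) = 26 + 16*(-11) = 26 - 176 = -150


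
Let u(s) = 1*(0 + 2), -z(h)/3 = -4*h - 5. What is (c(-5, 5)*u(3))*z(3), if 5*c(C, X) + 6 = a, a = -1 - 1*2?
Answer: -918/5 ≈ -183.60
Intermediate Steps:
a = -3 (a = -1 - 2 = -3)
c(C, X) = -9/5 (c(C, X) = -6/5 + (⅕)*(-3) = -6/5 - ⅗ = -9/5)
z(h) = 15 + 12*h (z(h) = -3*(-4*h - 5) = -3*(-5 - 4*h) = 15 + 12*h)
u(s) = 2 (u(s) = 1*2 = 2)
(c(-5, 5)*u(3))*z(3) = (-9/5*2)*(15 + 12*3) = -18*(15 + 36)/5 = -18/5*51 = -918/5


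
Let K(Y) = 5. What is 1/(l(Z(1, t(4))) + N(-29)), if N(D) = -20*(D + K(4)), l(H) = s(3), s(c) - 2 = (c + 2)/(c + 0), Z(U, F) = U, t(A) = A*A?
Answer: 3/1451 ≈ 0.0020675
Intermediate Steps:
t(A) = A**2
s(c) = 2 + (2 + c)/c (s(c) = 2 + (c + 2)/(c + 0) = 2 + (2 + c)/c)
l(H) = 11/3 (l(H) = 3 + 2/3 = 11/3)
N(D) = -100 - 20*D (N(D) = -20*(D + 5) = -20*(5 + D) = -100 - 20*D)
1/(l(Z(1, t(4))) + N(-29)) = 1/(11/3 + (-100 - 20*(-29))) = 1/(11/3 + (-100 + 580)) = 1/(11/3 + 480) = 1/(1451/3) = 3/1451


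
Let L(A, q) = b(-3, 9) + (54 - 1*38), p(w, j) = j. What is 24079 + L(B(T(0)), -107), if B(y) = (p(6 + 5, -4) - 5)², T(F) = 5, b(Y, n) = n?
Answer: 24104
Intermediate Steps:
B(y) = 81 (B(y) = (-4 - 5)² = (-9)² = 81)
L(A, q) = 25 (L(A, q) = 9 + (54 - 1*38) = 9 + (54 - 38) = 9 + 16 = 25)
24079 + L(B(T(0)), -107) = 24079 + 25 = 24104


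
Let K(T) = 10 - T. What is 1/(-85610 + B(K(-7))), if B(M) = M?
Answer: -1/85593 ≈ -1.1683e-5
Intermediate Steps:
1/(-85610 + B(K(-7))) = 1/(-85610 + (10 - 1*(-7))) = 1/(-85610 + (10 + 7)) = 1/(-85610 + 17) = 1/(-85593) = -1/85593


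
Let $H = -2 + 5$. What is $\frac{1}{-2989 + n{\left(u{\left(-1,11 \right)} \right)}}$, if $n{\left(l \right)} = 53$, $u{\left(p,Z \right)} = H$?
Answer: $- \frac{1}{2936} \approx -0.0003406$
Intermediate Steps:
$H = 3$
$u{\left(p,Z \right)} = 3$
$\frac{1}{-2989 + n{\left(u{\left(-1,11 \right)} \right)}} = \frac{1}{-2989 + 53} = \frac{1}{-2936} = - \frac{1}{2936}$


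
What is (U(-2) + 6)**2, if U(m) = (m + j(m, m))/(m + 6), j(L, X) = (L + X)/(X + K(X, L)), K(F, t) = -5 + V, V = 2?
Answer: 3249/100 ≈ 32.490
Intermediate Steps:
K(F, t) = -3 (K(F, t) = -5 + 2 = -3)
j(L, X) = (L + X)/(-3 + X) (j(L, X) = (L + X)/(X - 3) = (L + X)/(-3 + X))
U(m) = (m + 2*m/(-3 + m))/(6 + m) (U(m) = (m + (m + m)/(-3 + m))/(m + 6) = (m + (2*m)/(-3 + m))/(6 + m) = (m + 2*m/(-3 + m))/(6 + m))
(U(-2) + 6)**2 = (-2*(-1 - 2)/((-3 - 2)*(6 - 2)) + 6)**2 = (-2*(-3)/(-5*4) + 6)**2 = (-2*(-1/5)*1/4*(-3) + 6)**2 = (-3/10 + 6)**2 = (57/10)**2 = 3249/100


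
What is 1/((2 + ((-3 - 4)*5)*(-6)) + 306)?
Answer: 1/518 ≈ 0.0019305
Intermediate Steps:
1/((2 + ((-3 - 4)*5)*(-6)) + 306) = 1/((2 - 7*5*(-6)) + 306) = 1/((2 - 35*(-6)) + 306) = 1/((2 + 210) + 306) = 1/(212 + 306) = 1/518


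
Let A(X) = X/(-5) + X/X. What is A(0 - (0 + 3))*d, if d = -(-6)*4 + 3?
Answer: 216/5 ≈ 43.200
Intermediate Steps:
A(X) = 1 - X/5 (A(X) = X*(-⅕) + 1 = -X/5 + 1 = 1 - X/5)
d = 27 (d = -1*(-24) + 3 = 24 + 3 = 27)
A(0 - (0 + 3))*d = (1 - (0 - (0 + 3))/5)*27 = (1 - (0 - 1*3)/5)*27 = (1 - (0 - 3)/5)*27 = (1 - ⅕*(-3))*27 = (1 + ⅗)*27 = (8/5)*27 = 216/5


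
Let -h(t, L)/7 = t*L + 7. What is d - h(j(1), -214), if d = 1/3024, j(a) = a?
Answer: -4381775/3024 ≈ -1449.0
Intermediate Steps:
h(t, L) = -49 - 7*L*t (h(t, L) = -7*(t*L + 7) = -7*(L*t + 7) = -7*(7 + L*t) = -49 - 7*L*t)
d = 1/3024 ≈ 0.00033069
d - h(j(1), -214) = 1/3024 - (-49 - 7*(-214)*1) = 1/3024 - (-49 + 1498) = 1/3024 - 1*1449 = 1/3024 - 1449 = -4381775/3024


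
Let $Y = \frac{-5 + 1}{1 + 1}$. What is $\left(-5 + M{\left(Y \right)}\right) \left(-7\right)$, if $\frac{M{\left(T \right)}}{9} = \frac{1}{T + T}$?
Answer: $\frac{203}{4} \approx 50.75$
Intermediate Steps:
$Y = -2$ ($Y = - \frac{4}{2} = \left(-4\right) \frac{1}{2} = -2$)
$M{\left(T \right)} = \frac{9}{2 T}$ ($M{\left(T \right)} = \frac{9}{T + T} = \frac{9}{2 T}$)
$\left(-5 + M{\left(Y \right)}\right) \left(-7\right) = \left(-5 + \frac{9}{2 \left(-2\right)}\right) \left(-7\right) = \left(-5 + \frac{9}{2} \left(- \frac{1}{2}\right)\right) \left(-7\right) = \left(-5 - \frac{9}{4}\right) \left(-7\right) = \left(- \frac{29}{4}\right) \left(-7\right) = \frac{203}{4}$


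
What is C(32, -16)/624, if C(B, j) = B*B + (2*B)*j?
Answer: 0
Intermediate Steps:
C(B, j) = B**2 + 2*B*j
C(32, -16)/624 = (32*(32 + 2*(-16)))/624 = (32*(32 - 32))*(1/624) = (32*0)*(1/624) = 0*(1/624) = 0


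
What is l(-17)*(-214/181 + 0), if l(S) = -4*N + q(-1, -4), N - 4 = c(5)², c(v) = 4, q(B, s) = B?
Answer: 17334/181 ≈ 95.768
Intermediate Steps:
N = 20 (N = 4 + 4² = 4 + 16 = 20)
l(S) = -81 (l(S) = -4*20 - 1 = -80 - 1 = -81)
l(-17)*(-214/181 + 0) = -81*(-214/181 + 0) = -81*(-214/181) = 17334/181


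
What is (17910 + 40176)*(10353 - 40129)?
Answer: -1729568736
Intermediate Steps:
(17910 + 40176)*(10353 - 40129) = 58086*(-29776) = -1729568736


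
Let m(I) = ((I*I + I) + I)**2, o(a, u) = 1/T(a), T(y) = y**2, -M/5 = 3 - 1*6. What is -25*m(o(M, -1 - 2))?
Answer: -203401/102515625 ≈ -0.0019841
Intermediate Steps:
M = 15 (M = -5*(3 - 1*6) = -5*(3 - 6) = -5*(-3) = 15)
o(a, u) = a**(-2) (o(a, u) = 1/(a**2) = a**(-2))
m(I) = (I**2 + 2*I)**2 (m(I) = ((I**2 + I) + I)**2 = ((I + I**2) + I)**2 = (I**2 + 2*I)**2)
-25*m(o(M, -1 - 2)) = -25*(15**(-2))**2*(2 + 15**(-2))**2 = -25*(1/225)**2*(2 + 1/225)**2 = -(451/225)**2/2025 = -203401/(2025*50625) = -25*203401/2562890625 = -203401/102515625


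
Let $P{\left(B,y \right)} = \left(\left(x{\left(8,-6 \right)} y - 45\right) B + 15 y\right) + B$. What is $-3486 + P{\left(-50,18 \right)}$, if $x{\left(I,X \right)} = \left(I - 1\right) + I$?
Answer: $-14516$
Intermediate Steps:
$x{\left(I,X \right)} = -1 + 2 I$ ($x{\left(I,X \right)} = \left(-1 + I\right) + I = -1 + 2 I$)
$P{\left(B,y \right)} = B + 15 y + B \left(-45 + 15 y\right)$ ($P{\left(B,y \right)} = \left(\left(\left(-1 + 2 \cdot 8\right) y - 45\right) B + 15 y\right) + B = \left(\left(\left(-1 + 16\right) y - 45\right) B + 15 y\right) + B = \left(\left(15 y - 45\right) B + 15 y\right) + B = \left(\left(-45 + 15 y\right) B + 15 y\right) + B = \left(B \left(-45 + 15 y\right) + 15 y\right) + B = \left(15 y + B \left(-45 + 15 y\right)\right) + B = B + 15 y + B \left(-45 + 15 y\right)$)
$-3486 + P{\left(-50,18 \right)} = -3486 + \left(\left(-44\right) \left(-50\right) + 15 \cdot 18 + 15 \left(-50\right) 18\right) = -3486 + \left(2200 + 270 - 13500\right) = -3486 - 11030 = -14516$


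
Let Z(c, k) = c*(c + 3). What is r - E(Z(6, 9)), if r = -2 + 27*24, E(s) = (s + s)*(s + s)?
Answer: -11018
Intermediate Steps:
Z(c, k) = c*(3 + c)
E(s) = 4*s² (E(s) = (2*s)*(2*s) = 4*s²)
r = 646 (r = -2 + 648 = 646)
r - E(Z(6, 9)) = 646 - 4*(6*(3 + 6))² = 646 - 4*(6*9)² = 646 - 4*54² = 646 - 4*2916 = 646 - 1*11664 = 646 - 11664 = -11018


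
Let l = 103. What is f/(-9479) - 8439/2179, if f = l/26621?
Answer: -2129501357938/549849860161 ≈ -3.8729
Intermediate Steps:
f = 103/26621 ≈ 0.0038691
f/(-9479) - 8439/2179 = (103/26621)/(-9479) - 8439/2179 = (103/26621)*(-1/9479) - 8439*1/2179 = -103/252340459 - 8439/2179 = -2129501357938/549849860161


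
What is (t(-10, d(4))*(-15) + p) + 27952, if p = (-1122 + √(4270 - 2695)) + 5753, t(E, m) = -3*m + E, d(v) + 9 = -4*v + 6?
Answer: 31878 + 15*√7 ≈ 31918.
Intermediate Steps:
d(v) = -3 - 4*v (d(v) = -9 + (-4*v + 6) = -9 + (6 - 4*v) = -3 - 4*v)
t(E, m) = E - 3*m
p = 4631 + 15*√7 (p = (-1122 + √1575) + 5753 = (-1122 + 15*√7) + 5753 = 4631 + 15*√7 ≈ 4670.7)
(t(-10, d(4))*(-15) + p) + 27952 = ((-10 - 3*(-3 - 4*4))*(-15) + (4631 + 15*√7)) + 27952 = ((-10 - 3*(-3 - 16))*(-15) + (4631 + 15*√7)) + 27952 = ((-10 - 3*(-19))*(-15) + (4631 + 15*√7)) + 27952 = ((-10 + 57)*(-15) + (4631 + 15*√7)) + 27952 = (47*(-15) + (4631 + 15*√7)) + 27952 = (-705 + (4631 + 15*√7)) + 27952 = (3926 + 15*√7) + 27952 = 31878 + 15*√7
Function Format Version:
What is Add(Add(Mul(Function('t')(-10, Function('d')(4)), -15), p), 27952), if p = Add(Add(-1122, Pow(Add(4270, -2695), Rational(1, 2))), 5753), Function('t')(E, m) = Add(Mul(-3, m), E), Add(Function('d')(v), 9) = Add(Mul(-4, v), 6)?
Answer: Add(31878, Mul(15, Pow(7, Rational(1, 2)))) ≈ 31918.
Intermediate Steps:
Function('d')(v) = Add(-3, Mul(-4, v)) (Function('d')(v) = Add(-9, Add(Mul(-4, v), 6)) = Add(-9, Add(6, Mul(-4, v))) = Add(-3, Mul(-4, v)))
Function('t')(E, m) = Add(E, Mul(-3, m))
p = Add(4631, Mul(15, Pow(7, Rational(1, 2)))) (p = Add(Add(-1122, Pow(1575, Rational(1, 2))), 5753) = Add(Add(-1122, Mul(15, Pow(7, Rational(1, 2)))), 5753) = Add(4631, Mul(15, Pow(7, Rational(1, 2)))) ≈ 4670.7)
Add(Add(Mul(Function('t')(-10, Function('d')(4)), -15), p), 27952) = Add(Add(Mul(Add(-10, Mul(-3, Add(-3, Mul(-4, 4)))), -15), Add(4631, Mul(15, Pow(7, Rational(1, 2))))), 27952) = Add(Add(Mul(Add(-10, Mul(-3, Add(-3, -16))), -15), Add(4631, Mul(15, Pow(7, Rational(1, 2))))), 27952) = Add(Add(Mul(Add(-10, Mul(-3, -19)), -15), Add(4631, Mul(15, Pow(7, Rational(1, 2))))), 27952) = Add(Add(Mul(Add(-10, 57), -15), Add(4631, Mul(15, Pow(7, Rational(1, 2))))), 27952) = Add(Add(Mul(47, -15), Add(4631, Mul(15, Pow(7, Rational(1, 2))))), 27952) = Add(Add(-705, Add(4631, Mul(15, Pow(7, Rational(1, 2))))), 27952) = Add(Add(3926, Mul(15, Pow(7, Rational(1, 2)))), 27952) = Add(31878, Mul(15, Pow(7, Rational(1, 2))))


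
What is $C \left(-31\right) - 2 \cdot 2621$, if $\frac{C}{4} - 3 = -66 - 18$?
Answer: $4802$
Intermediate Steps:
$C = -324$ ($C = 12 + 4 \left(-66 - 18\right) = 12 + 4 \left(-84\right) = 12 - 336 = -324$)
$C \left(-31\right) - 2 \cdot 2621 = \left(-324\right) \left(-31\right) - 2 \cdot 2621 = 10044 - 5242 = 4802$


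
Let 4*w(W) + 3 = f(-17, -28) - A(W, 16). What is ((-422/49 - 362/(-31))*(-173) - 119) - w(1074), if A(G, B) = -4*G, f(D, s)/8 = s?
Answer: -10125807/6076 ≈ -1666.5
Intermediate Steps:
f(D, s) = 8*s
w(W) = -227/4 + W (w(W) = -¾ + (8*(-28) - (-4)*W)/4 = -¾ + (-224 + 4*W)/4 = -¾ + (-56 + W) = -227/4 + W)
((-422/49 - 362/(-31))*(-173) - 119) - w(1074) = ((-422/49 - 362/(-31))*(-173) - 119) - (-227/4 + 1074) = ((-422*1/49 - 362*(-1/31))*(-173) - 119) - 1*4069/4 = ((-422/49 + 362/31)*(-173) - 119) - 4069/4 = ((4656/1519)*(-173) - 119) - 4069/4 = (-805488/1519 - 119) - 4069/4 = -986249/1519 - 4069/4 = -10125807/6076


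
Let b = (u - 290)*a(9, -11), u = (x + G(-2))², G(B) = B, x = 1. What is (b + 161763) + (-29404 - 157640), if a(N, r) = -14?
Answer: -21235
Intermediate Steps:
u = 1 (u = (1 - 2)² = (-1)² = 1)
b = 4046 (b = (1 - 290)*(-14) = -289*(-14) = 4046)
(b + 161763) + (-29404 - 157640) = (4046 + 161763) + (-29404 - 157640) = 165809 - 187044 = -21235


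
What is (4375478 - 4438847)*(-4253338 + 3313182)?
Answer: 59576745564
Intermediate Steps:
(4375478 - 4438847)*(-4253338 + 3313182) = -63369*(-940156) = 59576745564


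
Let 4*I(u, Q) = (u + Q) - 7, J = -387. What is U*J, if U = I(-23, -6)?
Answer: 3483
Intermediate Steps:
I(u, Q) = -7/4 + Q/4 + u/4 (I(u, Q) = ((u + Q) - 7)/4 = ((Q + u) - 7)/4 = (-7 + Q + u)/4 = -7/4 + Q/4 + u/4)
U = -9 (U = -7/4 + (¼)*(-6) + (¼)*(-23) = -7/4 - 3/2 - 23/4 = -9)
U*J = -9*(-387) = 3483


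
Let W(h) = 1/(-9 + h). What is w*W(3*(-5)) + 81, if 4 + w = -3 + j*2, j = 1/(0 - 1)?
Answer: 651/8 ≈ 81.375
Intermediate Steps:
j = -1 (j = 1/(-1) = -1)
w = -9 (w = -4 + (-3 - 1*2) = -4 + (-3 - 2) = -4 - 5 = -9)
w*W(3*(-5)) + 81 = -9/(-9 + 3*(-5)) + 81 = -9/(-9 - 15) + 81 = -9/(-24) + 81 = -9*(-1/24) + 81 = 3/8 + 81 = 651/8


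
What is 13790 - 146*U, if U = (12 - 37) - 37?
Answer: 22842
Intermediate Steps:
U = -62 (U = -25 - 37 = -62)
13790 - 146*U = 13790 - 146*(-62) = 13790 + 9052 = 22842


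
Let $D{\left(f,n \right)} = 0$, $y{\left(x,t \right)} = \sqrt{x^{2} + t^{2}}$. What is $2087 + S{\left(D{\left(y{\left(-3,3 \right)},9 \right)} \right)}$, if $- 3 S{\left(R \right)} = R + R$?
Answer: $2087$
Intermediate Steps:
$y{\left(x,t \right)} = \sqrt{t^{2} + x^{2}}$
$S{\left(R \right)} = - \frac{2 R}{3}$ ($S{\left(R \right)} = - \frac{R + R}{3} = - \frac{2 R}{3}$)
$2087 + S{\left(D{\left(y{\left(-3,3 \right)},9 \right)} \right)} = 2087 - 0 = 2087 + 0 = 2087$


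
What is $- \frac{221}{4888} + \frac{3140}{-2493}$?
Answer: $- \frac{1223021}{937368} \approx -1.3047$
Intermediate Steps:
$- \frac{221}{4888} + \frac{3140}{-2493} = \left(-221\right) \frac{1}{4888} + 3140 \left(- \frac{1}{2493}\right) = - \frac{17}{376} - \frac{3140}{2493} = - \frac{1223021}{937368}$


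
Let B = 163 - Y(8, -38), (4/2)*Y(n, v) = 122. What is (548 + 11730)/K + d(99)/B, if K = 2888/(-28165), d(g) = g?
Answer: -2939360069/24548 ≈ -1.1974e+5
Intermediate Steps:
Y(n, v) = 61 (Y(n, v) = (½)*122 = 61)
K = -2888/28165 (K = 2888*(-1/28165) = -2888/28165 ≈ -0.10254)
B = 102 (B = 163 - 1*61 = 163 - 61 = 102)
(548 + 11730)/K + d(99)/B = (548 + 11730)/(-2888/28165) + 99/102 = 12278*(-28165/2888) + 99*(1/102) = -172904935/1444 + 33/34 = -2939360069/24548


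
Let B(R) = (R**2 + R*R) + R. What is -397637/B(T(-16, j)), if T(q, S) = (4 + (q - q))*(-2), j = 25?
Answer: -397637/120 ≈ -3313.6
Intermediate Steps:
T(q, S) = -8 (T(q, S) = (4 + 0)*(-2) = 4*(-2) = -8)
B(R) = R + 2*R**2 (B(R) = (R**2 + R**2) + R = 2*R**2 + R = R + 2*R**2)
-397637/B(T(-16, j)) = -397637*(-1/(8*(1 + 2*(-8)))) = -397637*(-1/(8*(1 - 16))) = -397637/((-8*(-15))) = -397637/120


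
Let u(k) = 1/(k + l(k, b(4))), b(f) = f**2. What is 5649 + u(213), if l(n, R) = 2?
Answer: 1214536/215 ≈ 5649.0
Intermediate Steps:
u(k) = 1/(2 + k) (u(k) = 1/(k + 2) = 1/(2 + k))
5649 + u(213) = 5649 + 1/(2 + 213) = 5649 + 1/215 = 1214536/215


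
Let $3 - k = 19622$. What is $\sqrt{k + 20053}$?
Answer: $\sqrt{434} \approx 20.833$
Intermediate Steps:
$k = -19619$ ($k = 3 - 19622 = -19619$)
$\sqrt{k + 20053} = \sqrt{-19619 + 20053} = \sqrt{434}$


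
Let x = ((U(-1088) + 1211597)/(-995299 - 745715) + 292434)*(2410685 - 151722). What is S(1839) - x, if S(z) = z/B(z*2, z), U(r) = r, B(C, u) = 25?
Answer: -3194741419078094531/4836150 ≈ -6.6060e+11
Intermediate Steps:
x = 127789656777353669/193446 (x = ((-1088 + 1211597)/(-995299 - 745715) + 292434)*(2410685 - 151722) = (1210509/(-1741014) + 292434)*2258963 = (1210509*(-1/1741014) + 292434)*2258963 = (-134501/193446 + 292434)*2258963 = (56570053063/193446)*2258963 = 127789656777353669/193446 ≈ 6.6060e+11)
S(z) = z/25
S(1839) - x = (1/25)*1839 - 1*127789656777353669/193446 = 1839/25 - 127789656777353669/193446 = -3194741419078094531/4836150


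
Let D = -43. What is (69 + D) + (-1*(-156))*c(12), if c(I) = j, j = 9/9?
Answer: 182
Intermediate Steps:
j = 1 (j = 9*(1/9) = 1)
c(I) = 1
(69 + D) + (-1*(-156))*c(12) = (69 - 43) - 1*(-156)*1 = 26 + 156*1 = 26 + 156 = 182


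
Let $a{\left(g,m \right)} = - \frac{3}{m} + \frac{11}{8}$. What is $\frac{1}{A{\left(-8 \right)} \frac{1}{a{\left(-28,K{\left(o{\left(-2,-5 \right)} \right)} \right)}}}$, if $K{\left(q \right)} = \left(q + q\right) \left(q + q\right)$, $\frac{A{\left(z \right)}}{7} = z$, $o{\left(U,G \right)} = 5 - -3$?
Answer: $- \frac{349}{14336} \approx -0.024344$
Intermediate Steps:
$o{\left(U,G \right)} = 8$ ($o{\left(U,G \right)} = 5 + 3 = 8$)
$A{\left(z \right)} = 7 z$
$K{\left(q \right)} = 4 q^{2}$ ($K{\left(q \right)} = 2 q 2 q = 4 q^{2}$)
$a{\left(g,m \right)} = \frac{11}{8} - \frac{3}{m}$ ($a{\left(g,m \right)} = - \frac{3}{m} + 11 \cdot \frac{1}{8} = - \frac{3}{m} + \frac{11}{8} = \frac{11}{8} - \frac{3}{m}$)
$\frac{1}{A{\left(-8 \right)} \frac{1}{a{\left(-28,K{\left(o{\left(-2,-5 \right)} \right)} \right)}}} = \frac{1}{7 \left(-8\right) \frac{1}{\frac{11}{8} - \frac{3}{4 \cdot 8^{2}}}} = \frac{1}{\left(-56\right) \frac{1}{\frac{11}{8} - \frac{3}{4 \cdot 64}}} = \frac{1}{\left(-56\right) \frac{1}{\frac{11}{8} - \frac{3}{256}}} = \frac{1}{\left(-56\right) \frac{1}{\frac{349}{256}}} = \frac{1}{\left(-56\right) \frac{256}{349}} = \frac{1}{- \frac{14336}{349}} = - \frac{349}{14336}$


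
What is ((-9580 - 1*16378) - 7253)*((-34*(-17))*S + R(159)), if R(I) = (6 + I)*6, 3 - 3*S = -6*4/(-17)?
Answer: -43041456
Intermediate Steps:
S = 9/17 (S = 1 - (-6*4)/(3*(-17)) = 1 - (-8)*(-1)/17 = 1 - 1/3*24/17 = 1 - 8/17 = 9/17 ≈ 0.52941)
R(I) = 36 + 6*I
((-9580 - 1*16378) - 7253)*((-34*(-17))*S + R(159)) = ((-9580 - 1*16378) - 7253)*(-34*(-17)*(9/17) + (36 + 6*159)) = ((-9580 - 16378) - 7253)*(578*(9/17) + (36 + 954)) = (-25958 - 7253)*(306 + 990) = -33211*1296 = -43041456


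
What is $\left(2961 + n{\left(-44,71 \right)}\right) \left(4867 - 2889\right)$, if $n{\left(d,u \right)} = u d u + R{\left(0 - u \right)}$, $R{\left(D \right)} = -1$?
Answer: $-432873432$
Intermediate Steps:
$n{\left(d,u \right)} = -1 + d u^{2}$ ($n{\left(d,u \right)} = u d u - 1 = d u u - 1 = d u^{2} - 1 = -1 + d u^{2}$)
$\left(2961 + n{\left(-44,71 \right)}\right) \left(4867 - 2889\right) = \left(2961 - \left(1 + 44 \cdot 71^{2}\right)\right) \left(4867 - 2889\right) = \left(2961 - 221805\right) 1978 = \left(-218844\right) 1978 = -432873432$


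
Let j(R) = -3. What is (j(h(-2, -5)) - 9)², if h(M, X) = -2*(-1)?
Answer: 144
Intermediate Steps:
h(M, X) = 2
(j(h(-2, -5)) - 9)² = (-3 - 9)² = (-12)² = 144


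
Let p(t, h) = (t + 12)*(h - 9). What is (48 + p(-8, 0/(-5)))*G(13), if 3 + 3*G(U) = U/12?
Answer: -23/3 ≈ -7.6667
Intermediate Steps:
G(U) = -1 + U/36 (G(U) = -1 + (U/12)/3 = -1 + U/36)
p(t, h) = (-9 + h)*(12 + t) (p(t, h) = (12 + t)*(-9 + h) = (-9 + h)*(12 + t))
(48 + p(-8, 0/(-5)))*G(13) = (48 + (-108 - 9*(-8) + 12*(0/(-5)) + (0/(-5))*(-8)))*(-1 + (1/36)*13) = (48 + (-108 + 72 + 12*(0*(-⅕)) + (0*(-⅕))*(-8)))*(-1 + 13/36) = (48 + (-108 + 72 + 12*0 + 0*(-8)))*(-23/36) = (48 + (-108 + 72 + 0 + 0))*(-23/36) = (48 - 36)*(-23/36) = 12*(-23/36) = -23/3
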